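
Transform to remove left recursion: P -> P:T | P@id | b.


Left-recursive alternatives: P:T, P@id; non-recursive: b
Introduce P': P -> bP', P' -> :TP' | @idP' | ε


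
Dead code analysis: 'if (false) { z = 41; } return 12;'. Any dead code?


condition is constant false, so the whole block is unreachable
Dead: 'if (false) { z = 41; }'


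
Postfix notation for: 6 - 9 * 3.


* has higher precedence, evaluate 9*3 first
Postfix: 6 9 3 * -


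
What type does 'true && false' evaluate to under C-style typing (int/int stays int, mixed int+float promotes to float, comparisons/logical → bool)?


Operand types: bool && bool
Rule: logical operators take bool operands and yield bool
Result type: bool


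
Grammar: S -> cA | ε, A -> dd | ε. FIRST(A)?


Per alternative of A: FIRST(dd) = {d}; FIRST(ε) = {ε}
FIRST(A) = {d, ε}


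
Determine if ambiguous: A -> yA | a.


right-linear, alternatives start with distinct terminals 'y' vs 'a': unique leftmost derivation
Unambiguous


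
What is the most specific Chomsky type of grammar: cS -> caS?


LHS has context (more than one symbol) and |LHS| ≤ |RHS|
Classification: Type 1 (Context-Sensitive)


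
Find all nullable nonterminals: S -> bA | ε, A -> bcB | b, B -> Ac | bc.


A nonterminal is nullable iff some alternative derives ε (directly, or every symbol in it is nullable)
Nullable: {S}


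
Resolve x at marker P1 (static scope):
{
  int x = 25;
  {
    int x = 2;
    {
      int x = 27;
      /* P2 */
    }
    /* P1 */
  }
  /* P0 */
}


x declared in the same block as P1
x = 2


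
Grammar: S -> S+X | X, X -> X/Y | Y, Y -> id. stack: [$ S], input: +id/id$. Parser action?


shift '+' to continue S -> S+X
Action: shift


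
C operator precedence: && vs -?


'-' is additive (level 9); '&&' is logical AND (level 2)
Higher level binds tighter
'-' has higher precedence than '&&'


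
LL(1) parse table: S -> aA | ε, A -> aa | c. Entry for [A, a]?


For [A, a]: 'a' ∈ FIRST(aa)
Entry: A -> aa


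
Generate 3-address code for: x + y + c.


Break into single-operator statements:
t1 = x + y
t2 = t1 + c


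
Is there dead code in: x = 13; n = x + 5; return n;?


x is read by n's definition; n is returned
No dead code


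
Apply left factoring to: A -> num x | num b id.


Common prefix: 'num'
Factored: A -> num A', A' -> x | b id


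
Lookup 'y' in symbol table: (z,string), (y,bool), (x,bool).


Lookup 'y' → type bool


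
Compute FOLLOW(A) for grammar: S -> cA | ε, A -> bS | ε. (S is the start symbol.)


$ ∈ FOLLOW(S). For each A -> αBβ: add FIRST(β)\{ε} to FOLLOW(B); if β nullable, add FOLLOW(A).
FOLLOW(A) = {$}


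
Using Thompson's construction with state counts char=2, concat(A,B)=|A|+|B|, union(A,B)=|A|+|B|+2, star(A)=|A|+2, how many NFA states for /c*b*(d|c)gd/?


Syntax tree has 6 char leaf(s), 1 union(s), 2 star(s)
chars contribute 6×2 = 12; each union adds +2; each star adds +2
Total: 12 + 2 + 4 = 18 states


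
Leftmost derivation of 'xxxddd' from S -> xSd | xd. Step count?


Derivation: S => xSd => xxSdd => xxxddd
Steps: 3


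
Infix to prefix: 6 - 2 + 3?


left-to-right (same/higher precedence on left): tree is (+ (- 6 2) 3)
Prefix: + - 6 2 3


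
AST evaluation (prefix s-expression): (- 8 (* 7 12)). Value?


Evaluate inner: (* 7 12) = 84
Evaluate root: (- 8 84) = -76
Result: -76


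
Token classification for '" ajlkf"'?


Pattern: double-quoted sequence
Type: STRING_LITERAL


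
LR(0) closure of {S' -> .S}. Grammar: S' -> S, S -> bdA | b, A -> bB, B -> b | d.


Start: S' -> .S
For each item with dot before a nonterminal B, add B -> .γ for every B-production
Closure: [S' -> .S, S -> .bdA, S -> .b]


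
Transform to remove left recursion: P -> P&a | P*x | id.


Left-recursive alternatives: P&a, P*x; non-recursive: id
Introduce P': P -> idP', P' -> &aP' | *xP' | ε


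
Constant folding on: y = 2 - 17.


2 - 17 = -15 at compile time
Optimized: y = -15


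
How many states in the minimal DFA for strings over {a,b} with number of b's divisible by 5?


Track (count of b) mod 5: states 0..4, accept at 0
Minimal DFA: 5 states


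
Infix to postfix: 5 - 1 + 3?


Left to right (same or higher precedence on left)
Postfix: 5 1 - 3 +


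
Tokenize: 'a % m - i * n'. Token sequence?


Scan left to right, longest-match per lexeme
Tokens: ID(a), OP(%), ID(m), OP(-), ID(i), OP(*), ID(n)


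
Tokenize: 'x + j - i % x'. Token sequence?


Scan left to right, longest-match per lexeme
Tokens: ID(x), OP(+), ID(j), OP(-), ID(i), OP(%), ID(x)


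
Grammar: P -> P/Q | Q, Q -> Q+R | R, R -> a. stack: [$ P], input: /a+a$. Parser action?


shift '/' to continue P -> P/Q
Action: shift


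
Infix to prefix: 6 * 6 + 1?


left-to-right (same/higher precedence on left): tree is (+ (* 6 6) 1)
Prefix: + * 6 6 1


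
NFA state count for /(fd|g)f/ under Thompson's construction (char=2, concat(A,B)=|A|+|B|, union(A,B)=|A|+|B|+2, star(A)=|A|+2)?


Syntax tree has 4 char leaf(s), 1 union(s), 0 star(s)
chars contribute 4×2 = 8; each union adds +2; each star adds +2
Total: 8 + 2 + 0 = 10 states


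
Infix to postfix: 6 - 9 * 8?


* has higher precedence, evaluate 9*8 first
Postfix: 6 9 8 * -


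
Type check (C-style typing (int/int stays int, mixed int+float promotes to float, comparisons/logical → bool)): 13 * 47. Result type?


Operand types: int * int
Rule: mixed int/float promotes to float; int/int stays int
Result type: int


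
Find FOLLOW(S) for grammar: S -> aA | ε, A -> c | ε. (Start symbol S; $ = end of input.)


$ ∈ FOLLOW(S). For each A -> αBβ: add FIRST(β)\{ε} to FOLLOW(B); if β nullable, add FOLLOW(A).
FOLLOW(S) = {$}


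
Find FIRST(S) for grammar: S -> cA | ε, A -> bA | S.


Per alternative of S: FIRST(cA) = {c}; FIRST(ε) = {ε}
FIRST(S) = {c, ε}


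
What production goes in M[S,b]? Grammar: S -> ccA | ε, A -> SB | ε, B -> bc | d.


For [S, b]: ε is nullable and 'b' ∈ FOLLOW(S)
Entry: S -> ε


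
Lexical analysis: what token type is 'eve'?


Pattern: letter/underscore followed by alphanumerics, not a keyword
Type: IDENTIFIER


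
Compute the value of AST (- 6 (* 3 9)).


Evaluate inner: (* 3 9) = 27
Evaluate root: (- 6 27) = -21
Result: -21


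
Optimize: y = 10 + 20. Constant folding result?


10 + 20 = 30 at compile time
Optimized: y = 30


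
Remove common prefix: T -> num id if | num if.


Common prefix: 'num'
Factored: T -> num T', T' -> id if | if


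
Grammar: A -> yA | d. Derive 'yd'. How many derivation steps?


Derivation: A => yA => yd
Steps: 2


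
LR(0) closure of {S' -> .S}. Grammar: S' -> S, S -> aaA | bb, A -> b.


Start: S' -> .S
For each item with dot before a nonterminal B, add B -> .γ for every B-production
Closure: [S' -> .S, S -> .aaA, S -> .bb]


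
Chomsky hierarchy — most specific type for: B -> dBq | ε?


Single nonterminal LHS, but d^n q^n is not regular
Classification: Type 2 (Context-Free)


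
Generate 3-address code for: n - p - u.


Break into single-operator statements:
t1 = n - p
t2 = t1 - u


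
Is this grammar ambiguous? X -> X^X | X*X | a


'a^a*a' has two parse trees (no precedence encoded between ^ and *)
Ambiguous


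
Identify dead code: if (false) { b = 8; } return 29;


condition is constant false, so the whole block is unreachable
Dead: 'if (false) { b = 8; }'


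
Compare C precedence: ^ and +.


'+' is additive (level 9); '^' is bitwise XOR (level 4)
Higher level binds tighter
'+' has higher precedence than '^'


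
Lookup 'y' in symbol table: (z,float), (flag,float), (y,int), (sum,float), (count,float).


Lookup 'y' → type int


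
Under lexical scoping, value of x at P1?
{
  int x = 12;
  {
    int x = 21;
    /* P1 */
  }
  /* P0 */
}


x declared in the same block as P1
x = 21


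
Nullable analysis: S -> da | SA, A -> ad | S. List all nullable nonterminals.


A nonterminal is nullable iff some alternative derives ε (directly, or every symbol in it is nullable)
Nullable: {}


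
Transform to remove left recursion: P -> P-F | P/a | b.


Left-recursive alternatives: P-F, P/a; non-recursive: b
Introduce P': P -> bP', P' -> -FP' | /aP' | ε


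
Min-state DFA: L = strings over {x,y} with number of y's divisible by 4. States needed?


Track (count of y) mod 4: states 0..3, accept at 0
Minimal DFA: 4 states


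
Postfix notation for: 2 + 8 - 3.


Left to right (same or higher precedence on left)
Postfix: 2 8 + 3 -


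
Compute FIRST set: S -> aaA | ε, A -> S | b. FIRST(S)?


Per alternative of S: FIRST(aaA) = {a}; FIRST(ε) = {ε}
FIRST(S) = {a, ε}


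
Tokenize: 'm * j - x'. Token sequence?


Scan left to right, longest-match per lexeme
Tokens: ID(m), OP(*), ID(j), OP(-), ID(x)


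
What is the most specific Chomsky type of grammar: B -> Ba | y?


Left-linear: every RHS is a terminal or one nonterminal followed by a terminal
Classification: Type 3 (Regular)


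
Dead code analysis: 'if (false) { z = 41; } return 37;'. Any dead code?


condition is constant false, so the whole block is unreachable
Dead: 'if (false) { z = 41; }'


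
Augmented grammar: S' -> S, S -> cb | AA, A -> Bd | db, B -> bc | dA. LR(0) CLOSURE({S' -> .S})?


Start: S' -> .S
For each item with dot before a nonterminal B, add B -> .γ for every B-production
Closure: [S' -> .S, S -> .cb, S -> .AA, A -> .Bd, A -> .db, B -> .bc, B -> .dA]


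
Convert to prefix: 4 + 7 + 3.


left-to-right (same/higher precedence on left): tree is (+ (+ 4 7) 3)
Prefix: + + 4 7 3


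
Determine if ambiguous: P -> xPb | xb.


balanced x^n…b^n: each string has a unique parse
Unambiguous


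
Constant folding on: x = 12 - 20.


12 - 20 = -8 at compile time
Optimized: x = -8


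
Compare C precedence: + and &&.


'+' is additive (level 9); '&&' is logical AND (level 2)
Higher level binds tighter
'+' has higher precedence than '&&'


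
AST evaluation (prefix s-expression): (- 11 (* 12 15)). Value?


Evaluate inner: (* 12 15) = 180
Evaluate root: (- 11 180) = -169
Result: -169


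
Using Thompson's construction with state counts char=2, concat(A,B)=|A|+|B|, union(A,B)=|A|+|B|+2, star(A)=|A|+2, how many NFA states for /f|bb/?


Syntax tree has 3 char leaf(s), 1 union(s), 0 star(s)
chars contribute 3×2 = 6; each union adds +2; each star adds +2
Total: 6 + 2 + 0 = 8 states


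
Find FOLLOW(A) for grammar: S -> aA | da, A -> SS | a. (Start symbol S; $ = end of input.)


$ ∈ FOLLOW(S). For each A -> αBβ: add FIRST(β)\{ε} to FOLLOW(B); if β nullable, add FOLLOW(A).
FOLLOW(A) = {$, a, d}


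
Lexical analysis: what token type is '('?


Pattern: delimiter/punctuation
Type: PUNCTUATION


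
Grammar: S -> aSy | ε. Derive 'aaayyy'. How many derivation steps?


Derivation: S => aSy => aaSyy => aaaSyyy => aaayyy
Steps: 4


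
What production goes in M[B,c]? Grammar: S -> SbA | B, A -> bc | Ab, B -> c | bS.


For [B, c]: 'c' ∈ FIRST(c)
Entry: B -> c


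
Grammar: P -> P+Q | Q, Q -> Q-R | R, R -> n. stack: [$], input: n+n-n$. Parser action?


no handle on stack; shift 'n'
Action: shift


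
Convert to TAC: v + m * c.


Break into single-operator statements:
t1 = m * c
t2 = v + t1


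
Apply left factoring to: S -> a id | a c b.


Common prefix: 'a'
Factored: S -> a S', S' -> id | c b


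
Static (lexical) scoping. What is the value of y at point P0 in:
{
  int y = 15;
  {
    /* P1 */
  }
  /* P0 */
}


y declared in the same block as P0
y = 15


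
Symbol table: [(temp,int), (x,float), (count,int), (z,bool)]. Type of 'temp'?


Lookup 'temp' → type int


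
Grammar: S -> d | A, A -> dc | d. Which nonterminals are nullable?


A nonterminal is nullable iff some alternative derives ε (directly, or every symbol in it is nullable)
Nullable: {}


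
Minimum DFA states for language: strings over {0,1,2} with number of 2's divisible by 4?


Track (count of 2) mod 4: states 0..3, accept at 0
Minimal DFA: 4 states


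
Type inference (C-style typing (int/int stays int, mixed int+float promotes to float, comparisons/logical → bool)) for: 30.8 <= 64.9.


Operand types: float <= float
Rule: comparison yields bool
Result type: bool


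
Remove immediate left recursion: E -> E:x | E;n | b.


Left-recursive alternatives: E:x, E;n; non-recursive: b
Introduce E': E -> bE', E' -> :xE' | ;nE' | ε


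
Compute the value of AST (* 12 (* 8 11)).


Evaluate inner: (* 8 11) = 88
Evaluate root: (* 12 88) = 1056
Result: 1056


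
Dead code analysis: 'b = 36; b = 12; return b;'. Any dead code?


first assignment to b is overwritten before any read
Dead: 'b = 36'


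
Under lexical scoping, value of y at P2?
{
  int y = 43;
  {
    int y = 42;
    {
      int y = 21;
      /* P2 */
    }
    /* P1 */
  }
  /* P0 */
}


y declared in the same block as P2
y = 21


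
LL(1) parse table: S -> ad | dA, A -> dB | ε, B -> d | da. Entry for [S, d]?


For [S, d]: 'd' ∈ FIRST(dA)
Entry: S -> dA


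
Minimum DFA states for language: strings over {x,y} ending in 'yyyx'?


Track the longest suffix of input matching a prefix of 'yyyx': 5 classes (prefixes of length 0..4)
Minimal DFA: 5 states


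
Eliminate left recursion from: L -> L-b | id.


Left-recursive alternatives: L-b; non-recursive: id
Introduce L': L -> idL', L' -> -bL' | ε


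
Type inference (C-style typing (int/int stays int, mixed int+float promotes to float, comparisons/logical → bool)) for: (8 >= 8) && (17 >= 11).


Operand types: bool && bool
Rule: logical operators take bool operands and yield bool
Result type: bool


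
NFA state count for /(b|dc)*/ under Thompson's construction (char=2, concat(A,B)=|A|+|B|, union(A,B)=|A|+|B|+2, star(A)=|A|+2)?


Syntax tree has 3 char leaf(s), 1 union(s), 1 star(s)
chars contribute 3×2 = 6; each union adds +2; each star adds +2
Total: 6 + 2 + 2 = 10 states


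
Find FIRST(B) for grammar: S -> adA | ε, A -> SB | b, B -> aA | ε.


Per alternative of B: FIRST(aA) = {a}; FIRST(ε) = {ε}
FIRST(B) = {a, ε}


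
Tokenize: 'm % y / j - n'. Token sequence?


Scan left to right, longest-match per lexeme
Tokens: ID(m), OP(%), ID(y), OP(/), ID(j), OP(-), ID(n)


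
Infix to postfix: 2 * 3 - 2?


Left to right (same or higher precedence on left)
Postfix: 2 3 * 2 -


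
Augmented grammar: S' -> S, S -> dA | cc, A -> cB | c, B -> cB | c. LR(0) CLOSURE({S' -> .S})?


Start: S' -> .S
For each item with dot before a nonterminal B, add B -> .γ for every B-production
Closure: [S' -> .S, S -> .dA, S -> .cc]


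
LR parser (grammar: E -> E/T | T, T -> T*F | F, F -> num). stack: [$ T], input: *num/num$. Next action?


shift '*' to continue T -> T*F
Action: shift


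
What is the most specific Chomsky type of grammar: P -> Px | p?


Left-linear: every RHS is a terminal or one nonterminal followed by a terminal
Classification: Type 3 (Regular)


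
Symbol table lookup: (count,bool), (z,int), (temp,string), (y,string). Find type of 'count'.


Lookup 'count' → type bool


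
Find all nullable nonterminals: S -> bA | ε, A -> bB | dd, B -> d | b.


A nonterminal is nullable iff some alternative derives ε (directly, or every symbol in it is nullable)
Nullable: {S}


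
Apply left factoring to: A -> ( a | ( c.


Common prefix: '('
Factored: A -> ( A', A' -> a | c


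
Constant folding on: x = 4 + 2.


4 + 2 = 6 at compile time
Optimized: x = 6


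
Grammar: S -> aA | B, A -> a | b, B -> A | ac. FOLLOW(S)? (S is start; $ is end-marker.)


$ ∈ FOLLOW(S). For each A -> αBβ: add FIRST(β)\{ε} to FOLLOW(B); if β nullable, add FOLLOW(A).
FOLLOW(S) = {$}


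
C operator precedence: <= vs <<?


'<<' is shift (level 8); '<=' is relational (level 7)
Higher level binds tighter
'<<' has higher precedence than '<='


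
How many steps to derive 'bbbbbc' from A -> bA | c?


Derivation: A => bA => bbA => bbbA => bbbbA => bbbbbA => bbbbbc
Steps: 6


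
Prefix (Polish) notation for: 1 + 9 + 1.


left-to-right (same/higher precedence on left): tree is (+ (+ 1 9) 1)
Prefix: + + 1 9 1


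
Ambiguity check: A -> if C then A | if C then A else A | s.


dangling else: 'if C then if C then s else s' parses two ways
Ambiguous


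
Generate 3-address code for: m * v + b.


Break into single-operator statements:
t1 = m * v
t2 = t1 + b


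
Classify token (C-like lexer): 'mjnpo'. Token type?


Pattern: letter/underscore followed by alphanumerics, not a keyword
Type: IDENTIFIER


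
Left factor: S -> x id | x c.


Common prefix: 'x'
Factored: S -> x S', S' -> id | c


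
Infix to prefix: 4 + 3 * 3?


'*' binds tighter: tree is (+ 4 (* 3 3))
Prefix: + 4 * 3 3


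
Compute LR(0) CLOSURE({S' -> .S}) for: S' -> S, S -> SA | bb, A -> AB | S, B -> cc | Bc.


Start: S' -> .S
For each item with dot before a nonterminal B, add B -> .γ for every B-production
Closure: [S' -> .S, S -> .SA, S -> .bb]


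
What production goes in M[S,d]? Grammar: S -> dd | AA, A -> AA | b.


For [S, d]: 'd' ∈ FIRST(dd)
Entry: S -> dd


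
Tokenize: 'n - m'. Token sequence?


Scan left to right, longest-match per lexeme
Tokens: ID(n), OP(-), ID(m)


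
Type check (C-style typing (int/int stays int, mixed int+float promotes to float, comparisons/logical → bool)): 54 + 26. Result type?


Operand types: int + int
Rule: mixed int/float promotes to float; int/int stays int
Result type: int


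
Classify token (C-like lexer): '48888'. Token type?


Pattern: digits only
Type: INTEGER_LITERAL


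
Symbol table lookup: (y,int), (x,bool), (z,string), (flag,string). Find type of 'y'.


Lookup 'y' → type int


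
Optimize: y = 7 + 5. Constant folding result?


7 + 5 = 12 at compile time
Optimized: y = 12


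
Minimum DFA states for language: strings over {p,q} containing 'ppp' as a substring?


KMP-style automaton: 3 progress states + 1 absorbing accept = 4
Minimal DFA: 4 states


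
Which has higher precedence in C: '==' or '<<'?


'<<' is shift (level 8); '==' is equality (level 6)
Higher level binds tighter
'<<' has higher precedence than '=='


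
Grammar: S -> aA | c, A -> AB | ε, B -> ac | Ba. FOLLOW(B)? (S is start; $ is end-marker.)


$ ∈ FOLLOW(S). For each A -> αBβ: add FIRST(β)\{ε} to FOLLOW(B); if β nullable, add FOLLOW(A).
FOLLOW(B) = {$, a}


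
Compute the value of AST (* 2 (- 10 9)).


Evaluate inner: (- 10 9) = 1
Evaluate root: (* 2 1) = 2
Result: 2


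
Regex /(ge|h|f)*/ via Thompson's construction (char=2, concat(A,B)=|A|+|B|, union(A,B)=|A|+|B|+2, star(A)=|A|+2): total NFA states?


Syntax tree has 4 char leaf(s), 2 union(s), 1 star(s)
chars contribute 4×2 = 8; each union adds +2; each star adds +2
Total: 8 + 4 + 2 = 14 states


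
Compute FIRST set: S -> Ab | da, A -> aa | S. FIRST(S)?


Per alternative of S: FIRST(Ab) = {a, d}; FIRST(da) = {d}
FIRST(S) = {a, d}


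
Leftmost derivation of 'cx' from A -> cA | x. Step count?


Derivation: A => cA => cx
Steps: 2


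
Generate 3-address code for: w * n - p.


Break into single-operator statements:
t1 = w * n
t2 = t1 - p


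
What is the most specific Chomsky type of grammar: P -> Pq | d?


Left-linear: every RHS is a terminal or one nonterminal followed by a terminal
Classification: Type 3 (Regular)


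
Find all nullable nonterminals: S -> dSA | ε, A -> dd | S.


A nonterminal is nullable iff some alternative derives ε (directly, or every symbol in it is nullable)
Nullable: {A, S}


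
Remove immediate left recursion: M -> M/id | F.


Left-recursive alternatives: M/id; non-recursive: F
Introduce M': M -> FM', M' -> /idM' | ε


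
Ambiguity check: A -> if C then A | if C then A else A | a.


dangling else: 'if C then if C then a else a' parses two ways
Ambiguous


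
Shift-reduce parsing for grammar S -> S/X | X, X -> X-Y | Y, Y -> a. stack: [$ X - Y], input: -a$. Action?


handle 'X-Y' on top
Action: reduce (X -> X-Y)


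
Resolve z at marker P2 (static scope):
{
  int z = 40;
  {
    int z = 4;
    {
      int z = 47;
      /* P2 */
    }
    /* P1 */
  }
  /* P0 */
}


z declared in the same block as P2
z = 47


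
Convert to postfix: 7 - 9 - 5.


Left to right (same or higher precedence on left)
Postfix: 7 9 - 5 -


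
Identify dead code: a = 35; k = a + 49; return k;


a is read by k's definition; k is returned
No dead code


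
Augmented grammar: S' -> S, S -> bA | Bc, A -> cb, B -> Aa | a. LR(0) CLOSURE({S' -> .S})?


Start: S' -> .S
For each item with dot before a nonterminal B, add B -> .γ for every B-production
Closure: [S' -> .S, S -> .bA, S -> .Bc, B -> .Aa, B -> .a, A -> .cb]


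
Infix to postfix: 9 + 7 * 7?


* has higher precedence, evaluate 7*7 first
Postfix: 9 7 7 * +


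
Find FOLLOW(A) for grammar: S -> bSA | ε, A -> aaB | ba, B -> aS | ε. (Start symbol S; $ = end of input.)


$ ∈ FOLLOW(S). For each A -> αBβ: add FIRST(β)\{ε} to FOLLOW(B); if β nullable, add FOLLOW(A).
FOLLOW(A) = {$, a, b}


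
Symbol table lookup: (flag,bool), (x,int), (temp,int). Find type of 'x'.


Lookup 'x' → type int


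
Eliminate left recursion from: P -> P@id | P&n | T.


Left-recursive alternatives: P@id, P&n; non-recursive: T
Introduce P': P -> TP', P' -> @idP' | &nP' | ε


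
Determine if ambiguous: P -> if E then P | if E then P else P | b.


dangling else: 'if E then if E then b else b' parses two ways
Ambiguous


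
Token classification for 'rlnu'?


Pattern: letter/underscore followed by alphanumerics, not a keyword
Type: IDENTIFIER


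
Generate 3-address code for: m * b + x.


Break into single-operator statements:
t1 = m * b
t2 = t1 + x


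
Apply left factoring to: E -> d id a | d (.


Common prefix: 'd'
Factored: E -> d E', E' -> id a | (


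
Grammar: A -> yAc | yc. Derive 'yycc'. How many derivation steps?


Derivation: A => yAc => yycc
Steps: 2


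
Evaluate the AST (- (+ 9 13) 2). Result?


Evaluate inner: (+ 9 13) = 22
Evaluate root: (- 22 2) = 20
Result: 20


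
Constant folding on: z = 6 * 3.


6 * 3 = 18 at compile time
Optimized: z = 18


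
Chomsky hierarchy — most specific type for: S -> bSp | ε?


Single nonterminal LHS, but b^n p^n is not regular
Classification: Type 2 (Context-Free)


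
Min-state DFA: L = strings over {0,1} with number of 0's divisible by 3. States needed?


Track (count of 0) mod 3: states 0..2, accept at 0
Minimal DFA: 3 states


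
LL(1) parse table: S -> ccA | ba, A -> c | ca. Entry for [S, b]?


For [S, b]: 'b' ∈ FIRST(ba)
Entry: S -> ba


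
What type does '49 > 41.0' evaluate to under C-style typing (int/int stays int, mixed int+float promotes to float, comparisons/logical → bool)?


Operand types: int > float
Rule: comparison yields bool
Result type: bool


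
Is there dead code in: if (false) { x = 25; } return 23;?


condition is constant false, so the whole block is unreachable
Dead: 'if (false) { x = 25; }'


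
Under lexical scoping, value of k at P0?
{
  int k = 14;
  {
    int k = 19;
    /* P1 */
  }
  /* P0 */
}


k declared in the same block as P0
k = 14


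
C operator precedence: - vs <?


'-' is additive (level 9); '<' is relational (level 7)
Higher level binds tighter
'-' has higher precedence than '<'


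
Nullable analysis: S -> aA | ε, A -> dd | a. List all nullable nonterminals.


A nonterminal is nullable iff some alternative derives ε (directly, or every symbol in it is nullable)
Nullable: {S}


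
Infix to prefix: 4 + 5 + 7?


left-to-right (same/higher precedence on left): tree is (+ (+ 4 5) 7)
Prefix: + + 4 5 7


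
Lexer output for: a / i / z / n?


Scan left to right, longest-match per lexeme
Tokens: ID(a), OP(/), ID(i), OP(/), ID(z), OP(/), ID(n)


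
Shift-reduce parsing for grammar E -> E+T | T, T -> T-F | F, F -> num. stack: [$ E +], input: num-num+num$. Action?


no handle ('E+' is not any RHS); shift 'num'
Action: shift


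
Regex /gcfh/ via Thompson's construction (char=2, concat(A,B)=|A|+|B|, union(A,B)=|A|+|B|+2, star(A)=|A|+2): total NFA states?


Syntax tree has 4 char leaf(s), 0 union(s), 0 star(s)
chars contribute 4×2 = 8; each union adds +2; each star adds +2
Total: 8 + 0 + 0 = 8 states


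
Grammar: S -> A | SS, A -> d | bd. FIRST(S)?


Per alternative of S: FIRST(A) = {b, d}; FIRST(SS) = {b, d}
FIRST(S) = {b, d}


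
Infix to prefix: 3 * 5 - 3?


left-to-right (same/higher precedence on left): tree is (- (* 3 5) 3)
Prefix: - * 3 5 3


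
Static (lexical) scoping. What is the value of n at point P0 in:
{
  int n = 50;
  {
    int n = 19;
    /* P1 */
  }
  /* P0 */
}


n declared in the same block as P0
n = 50


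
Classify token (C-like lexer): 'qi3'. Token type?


Pattern: letter/underscore followed by alphanumerics, not a keyword
Type: IDENTIFIER


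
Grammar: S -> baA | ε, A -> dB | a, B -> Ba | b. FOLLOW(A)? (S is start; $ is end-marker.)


$ ∈ FOLLOW(S). For each A -> αBβ: add FIRST(β)\{ε} to FOLLOW(B); if β nullable, add FOLLOW(A).
FOLLOW(A) = {$}


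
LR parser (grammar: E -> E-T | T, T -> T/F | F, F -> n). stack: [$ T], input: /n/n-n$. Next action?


shift '/' to continue T -> T/F
Action: shift


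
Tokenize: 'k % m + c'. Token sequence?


Scan left to right, longest-match per lexeme
Tokens: ID(k), OP(%), ID(m), OP(+), ID(c)


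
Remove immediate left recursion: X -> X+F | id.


Left-recursive alternatives: X+F; non-recursive: id
Introduce X': X -> idX', X' -> +FX' | ε


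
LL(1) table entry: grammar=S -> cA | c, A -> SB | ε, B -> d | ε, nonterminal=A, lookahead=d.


For [A, d]: ε is nullable and 'd' ∈ FOLLOW(A)
Entry: A -> ε


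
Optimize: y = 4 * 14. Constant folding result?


4 * 14 = 56 at compile time
Optimized: y = 56


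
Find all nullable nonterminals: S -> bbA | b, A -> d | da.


A nonterminal is nullable iff some alternative derives ε (directly, or every symbol in it is nullable)
Nullable: {}


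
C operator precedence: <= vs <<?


'<<' is shift (level 8); '<=' is relational (level 7)
Higher level binds tighter
'<<' has higher precedence than '<='


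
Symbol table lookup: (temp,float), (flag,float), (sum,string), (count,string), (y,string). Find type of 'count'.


Lookup 'count' → type string


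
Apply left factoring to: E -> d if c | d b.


Common prefix: 'd'
Factored: E -> d E', E' -> if c | b


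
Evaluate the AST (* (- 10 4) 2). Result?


Evaluate inner: (- 10 4) = 6
Evaluate root: (* 6 2) = 12
Result: 12


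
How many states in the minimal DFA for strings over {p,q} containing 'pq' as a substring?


KMP-style automaton: 2 progress states + 1 absorbing accept = 3
Minimal DFA: 3 states


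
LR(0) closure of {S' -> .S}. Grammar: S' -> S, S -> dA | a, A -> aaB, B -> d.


Start: S' -> .S
For each item with dot before a nonterminal B, add B -> .γ for every B-production
Closure: [S' -> .S, S -> .dA, S -> .a]


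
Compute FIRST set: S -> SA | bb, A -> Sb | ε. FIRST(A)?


Per alternative of A: FIRST(Sb) = {b}; FIRST(ε) = {ε}
FIRST(A) = {b, ε}


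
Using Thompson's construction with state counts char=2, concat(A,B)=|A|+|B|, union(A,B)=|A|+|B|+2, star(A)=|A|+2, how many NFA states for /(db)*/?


Syntax tree has 2 char leaf(s), 0 union(s), 1 star(s)
chars contribute 2×2 = 4; each union adds +2; each star adds +2
Total: 4 + 0 + 2 = 6 states


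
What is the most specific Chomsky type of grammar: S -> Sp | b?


Left-linear: every RHS is a terminal or one nonterminal followed by a terminal
Classification: Type 3 (Regular)


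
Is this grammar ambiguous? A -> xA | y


right-linear, alternatives start with distinct terminals 'x' vs 'y': unique leftmost derivation
Unambiguous


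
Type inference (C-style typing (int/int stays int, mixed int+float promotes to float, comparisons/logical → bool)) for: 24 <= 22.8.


Operand types: int <= float
Rule: comparison yields bool
Result type: bool


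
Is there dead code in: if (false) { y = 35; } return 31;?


condition is constant false, so the whole block is unreachable
Dead: 'if (false) { y = 35; }'


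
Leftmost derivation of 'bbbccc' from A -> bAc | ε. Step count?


Derivation: A => bAc => bbAcc => bbbAccc => bbbccc
Steps: 4


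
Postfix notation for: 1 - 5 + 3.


Left to right (same or higher precedence on left)
Postfix: 1 5 - 3 +


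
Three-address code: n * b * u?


Break into single-operator statements:
t1 = n * b
t2 = t1 * u


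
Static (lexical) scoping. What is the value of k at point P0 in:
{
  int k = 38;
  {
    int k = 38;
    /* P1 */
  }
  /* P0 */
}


k declared in the same block as P0
k = 38


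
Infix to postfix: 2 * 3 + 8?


Left to right (same or higher precedence on left)
Postfix: 2 3 * 8 +


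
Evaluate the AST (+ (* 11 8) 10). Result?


Evaluate inner: (* 11 8) = 88
Evaluate root: (+ 88 10) = 98
Result: 98


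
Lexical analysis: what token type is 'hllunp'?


Pattern: letter/underscore followed by alphanumerics, not a keyword
Type: IDENTIFIER


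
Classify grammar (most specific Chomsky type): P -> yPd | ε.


Single nonterminal LHS, but y^n d^n is not regular
Classification: Type 2 (Context-Free)


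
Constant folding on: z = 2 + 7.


2 + 7 = 9 at compile time
Optimized: z = 9


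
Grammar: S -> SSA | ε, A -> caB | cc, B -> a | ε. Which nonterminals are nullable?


A nonterminal is nullable iff some alternative derives ε (directly, or every symbol in it is nullable)
Nullable: {B, S}


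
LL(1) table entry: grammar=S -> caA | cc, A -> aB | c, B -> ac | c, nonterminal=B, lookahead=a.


For [B, a]: 'a' ∈ FIRST(ac)
Entry: B -> ac


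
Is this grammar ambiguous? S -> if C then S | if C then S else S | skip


dangling else: 'if C then if C then skip else skip' parses two ways
Ambiguous


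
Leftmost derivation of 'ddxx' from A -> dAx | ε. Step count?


Derivation: A => dAx => ddAxx => ddxx
Steps: 3


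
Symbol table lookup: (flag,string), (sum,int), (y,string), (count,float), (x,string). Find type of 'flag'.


Lookup 'flag' → type string


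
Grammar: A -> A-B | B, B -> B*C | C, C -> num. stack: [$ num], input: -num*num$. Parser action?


'num' on top is the handle for C -> num
Action: reduce (C -> num)


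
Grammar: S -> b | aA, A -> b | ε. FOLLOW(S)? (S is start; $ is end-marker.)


$ ∈ FOLLOW(S). For each A -> αBβ: add FIRST(β)\{ε} to FOLLOW(B); if β nullable, add FOLLOW(A).
FOLLOW(S) = {$}


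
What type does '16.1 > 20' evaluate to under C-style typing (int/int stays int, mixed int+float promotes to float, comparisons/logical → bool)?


Operand types: float > int
Rule: comparison yields bool
Result type: bool


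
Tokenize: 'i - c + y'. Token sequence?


Scan left to right, longest-match per lexeme
Tokens: ID(i), OP(-), ID(c), OP(+), ID(y)


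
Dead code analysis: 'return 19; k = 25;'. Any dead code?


statement follows a return and is unreachable
Dead: 'k = 25'


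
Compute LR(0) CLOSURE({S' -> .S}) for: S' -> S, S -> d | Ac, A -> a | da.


Start: S' -> .S
For each item with dot before a nonterminal B, add B -> .γ for every B-production
Closure: [S' -> .S, S -> .d, S -> .Ac, A -> .a, A -> .da]


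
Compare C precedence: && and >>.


'>>' is shift (level 8); '&&' is logical AND (level 2)
Higher level binds tighter
'>>' has higher precedence than '&&'


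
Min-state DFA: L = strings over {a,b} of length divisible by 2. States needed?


Track length mod 2: states 0..1, accept at 0
Minimal DFA: 2 states


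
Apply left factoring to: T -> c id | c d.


Common prefix: 'c'
Factored: T -> c T', T' -> id | d


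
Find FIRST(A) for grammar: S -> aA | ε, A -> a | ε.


Per alternative of A: FIRST(a) = {a}; FIRST(ε) = {ε}
FIRST(A) = {a, ε}


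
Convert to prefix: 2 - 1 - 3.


left-to-right (same/higher precedence on left): tree is (- (- 2 1) 3)
Prefix: - - 2 1 3


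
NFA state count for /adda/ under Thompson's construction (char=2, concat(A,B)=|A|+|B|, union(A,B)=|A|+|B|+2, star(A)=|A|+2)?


Syntax tree has 4 char leaf(s), 0 union(s), 0 star(s)
chars contribute 4×2 = 8; each union adds +2; each star adds +2
Total: 8 + 0 + 0 = 8 states


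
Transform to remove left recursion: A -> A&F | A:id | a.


Left-recursive alternatives: A&F, A:id; non-recursive: a
Introduce A': A -> aA', A' -> &FA' | :idA' | ε


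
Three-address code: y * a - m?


Break into single-operator statements:
t1 = y * a
t2 = t1 - m


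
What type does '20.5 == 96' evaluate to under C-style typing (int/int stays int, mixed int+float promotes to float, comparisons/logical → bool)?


Operand types: float == int
Rule: comparison yields bool
Result type: bool


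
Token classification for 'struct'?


Pattern: reserved word
Type: KEYWORD


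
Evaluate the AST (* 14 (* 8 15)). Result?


Evaluate inner: (* 8 15) = 120
Evaluate root: (* 14 120) = 1680
Result: 1680


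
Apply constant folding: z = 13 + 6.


13 + 6 = 19 at compile time
Optimized: z = 19


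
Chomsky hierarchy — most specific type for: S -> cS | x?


Right-linear: every RHS is a terminal or a terminal followed by one nonterminal
Classification: Type 3 (Regular)


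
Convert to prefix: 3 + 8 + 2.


left-to-right (same/higher precedence on left): tree is (+ (+ 3 8) 2)
Prefix: + + 3 8 2


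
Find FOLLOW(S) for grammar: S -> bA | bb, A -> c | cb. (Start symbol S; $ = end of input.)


$ ∈ FOLLOW(S). For each A -> αBβ: add FIRST(β)\{ε} to FOLLOW(B); if β nullable, add FOLLOW(A).
FOLLOW(S) = {$}


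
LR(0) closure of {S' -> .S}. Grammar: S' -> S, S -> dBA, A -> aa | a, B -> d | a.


Start: S' -> .S
For each item with dot before a nonterminal B, add B -> .γ for every B-production
Closure: [S' -> .S, S -> .dBA]


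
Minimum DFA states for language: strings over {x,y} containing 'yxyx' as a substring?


KMP-style automaton: 4 progress states + 1 absorbing accept = 5
Minimal DFA: 5 states


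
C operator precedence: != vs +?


'+' is additive (level 9); '!=' is equality (level 6)
Higher level binds tighter
'+' has higher precedence than '!='


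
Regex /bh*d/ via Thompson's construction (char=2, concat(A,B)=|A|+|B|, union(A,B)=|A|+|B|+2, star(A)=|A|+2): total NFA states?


Syntax tree has 3 char leaf(s), 0 union(s), 1 star(s)
chars contribute 3×2 = 6; each union adds +2; each star adds +2
Total: 6 + 0 + 2 = 8 states


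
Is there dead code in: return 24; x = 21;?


statement follows a return and is unreachable
Dead: 'x = 21'


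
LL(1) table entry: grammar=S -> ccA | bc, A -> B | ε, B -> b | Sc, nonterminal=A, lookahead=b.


For [A, b]: 'b' ∈ FIRST(B)
Entry: A -> B


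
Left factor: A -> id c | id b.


Common prefix: 'id'
Factored: A -> id A', A' -> c | b


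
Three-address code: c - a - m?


Break into single-operator statements:
t1 = c - a
t2 = t1 - m


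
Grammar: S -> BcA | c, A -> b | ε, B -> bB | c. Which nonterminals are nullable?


A nonterminal is nullable iff some alternative derives ε (directly, or every symbol in it is nullable)
Nullable: {A}


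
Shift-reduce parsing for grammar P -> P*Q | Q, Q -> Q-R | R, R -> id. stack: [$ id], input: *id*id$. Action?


'id' on top is the handle for R -> id
Action: reduce (R -> id)


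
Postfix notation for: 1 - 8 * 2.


* has higher precedence, evaluate 8*2 first
Postfix: 1 8 2 * -


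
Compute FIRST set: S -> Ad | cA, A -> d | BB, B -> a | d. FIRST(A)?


Per alternative of A: FIRST(d) = {d}; FIRST(BB) = {a, d}
FIRST(A) = {a, d}


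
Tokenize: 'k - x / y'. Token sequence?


Scan left to right, longest-match per lexeme
Tokens: ID(k), OP(-), ID(x), OP(/), ID(y)


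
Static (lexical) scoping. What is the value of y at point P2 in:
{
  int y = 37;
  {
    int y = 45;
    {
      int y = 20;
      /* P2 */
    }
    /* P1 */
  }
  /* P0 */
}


y declared in the same block as P2
y = 20


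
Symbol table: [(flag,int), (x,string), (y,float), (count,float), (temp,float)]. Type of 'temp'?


Lookup 'temp' → type float


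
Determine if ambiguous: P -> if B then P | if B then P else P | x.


dangling else: 'if B then if B then x else x' parses two ways
Ambiguous


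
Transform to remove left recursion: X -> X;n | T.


Left-recursive alternatives: X;n; non-recursive: T
Introduce X': X -> TX', X' -> ;nX' | ε


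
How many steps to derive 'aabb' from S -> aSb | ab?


Derivation: S => aSb => aabb
Steps: 2


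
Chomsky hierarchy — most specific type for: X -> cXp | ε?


Single nonterminal LHS, but c^n p^n is not regular
Classification: Type 2 (Context-Free)


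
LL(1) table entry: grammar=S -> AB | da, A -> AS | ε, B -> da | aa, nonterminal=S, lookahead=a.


For [S, a]: 'a' ∈ FIRST(AB)
Entry: S -> AB


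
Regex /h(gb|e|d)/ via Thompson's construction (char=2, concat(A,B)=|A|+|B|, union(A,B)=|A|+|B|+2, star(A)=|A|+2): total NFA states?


Syntax tree has 5 char leaf(s), 2 union(s), 0 star(s)
chars contribute 5×2 = 10; each union adds +2; each star adds +2
Total: 10 + 4 + 0 = 14 states


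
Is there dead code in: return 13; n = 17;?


statement follows a return and is unreachable
Dead: 'n = 17'


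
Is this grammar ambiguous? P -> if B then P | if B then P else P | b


dangling else: 'if B then if B then b else b' parses two ways
Ambiguous


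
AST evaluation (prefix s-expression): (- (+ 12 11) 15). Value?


Evaluate inner: (+ 12 11) = 23
Evaluate root: (- 23 15) = 8
Result: 8


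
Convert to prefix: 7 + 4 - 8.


left-to-right (same/higher precedence on left): tree is (- (+ 7 4) 8)
Prefix: - + 7 4 8


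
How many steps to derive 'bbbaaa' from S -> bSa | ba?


Derivation: S => bSa => bbSaa => bbbaaa
Steps: 3


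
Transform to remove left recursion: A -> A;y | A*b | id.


Left-recursive alternatives: A;y, A*b; non-recursive: id
Introduce A': A -> idA', A' -> ;yA' | *bA' | ε


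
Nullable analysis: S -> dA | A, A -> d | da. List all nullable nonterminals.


A nonterminal is nullable iff some alternative derives ε (directly, or every symbol in it is nullable)
Nullable: {}


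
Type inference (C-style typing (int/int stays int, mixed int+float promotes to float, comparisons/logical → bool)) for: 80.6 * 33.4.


Operand types: float * float
Rule: mixed int/float promotes to float; int/int stays int
Result type: float


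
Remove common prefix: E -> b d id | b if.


Common prefix: 'b'
Factored: E -> b E', E' -> d id | if


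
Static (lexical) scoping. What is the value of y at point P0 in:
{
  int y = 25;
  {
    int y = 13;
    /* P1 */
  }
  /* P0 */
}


y declared in the same block as P0
y = 25


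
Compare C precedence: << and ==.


'<<' is shift (level 8); '==' is equality (level 6)
Higher level binds tighter
'<<' has higher precedence than '=='


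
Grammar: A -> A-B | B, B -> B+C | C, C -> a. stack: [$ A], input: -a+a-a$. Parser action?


shift '-' to continue A -> A-B
Action: shift
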